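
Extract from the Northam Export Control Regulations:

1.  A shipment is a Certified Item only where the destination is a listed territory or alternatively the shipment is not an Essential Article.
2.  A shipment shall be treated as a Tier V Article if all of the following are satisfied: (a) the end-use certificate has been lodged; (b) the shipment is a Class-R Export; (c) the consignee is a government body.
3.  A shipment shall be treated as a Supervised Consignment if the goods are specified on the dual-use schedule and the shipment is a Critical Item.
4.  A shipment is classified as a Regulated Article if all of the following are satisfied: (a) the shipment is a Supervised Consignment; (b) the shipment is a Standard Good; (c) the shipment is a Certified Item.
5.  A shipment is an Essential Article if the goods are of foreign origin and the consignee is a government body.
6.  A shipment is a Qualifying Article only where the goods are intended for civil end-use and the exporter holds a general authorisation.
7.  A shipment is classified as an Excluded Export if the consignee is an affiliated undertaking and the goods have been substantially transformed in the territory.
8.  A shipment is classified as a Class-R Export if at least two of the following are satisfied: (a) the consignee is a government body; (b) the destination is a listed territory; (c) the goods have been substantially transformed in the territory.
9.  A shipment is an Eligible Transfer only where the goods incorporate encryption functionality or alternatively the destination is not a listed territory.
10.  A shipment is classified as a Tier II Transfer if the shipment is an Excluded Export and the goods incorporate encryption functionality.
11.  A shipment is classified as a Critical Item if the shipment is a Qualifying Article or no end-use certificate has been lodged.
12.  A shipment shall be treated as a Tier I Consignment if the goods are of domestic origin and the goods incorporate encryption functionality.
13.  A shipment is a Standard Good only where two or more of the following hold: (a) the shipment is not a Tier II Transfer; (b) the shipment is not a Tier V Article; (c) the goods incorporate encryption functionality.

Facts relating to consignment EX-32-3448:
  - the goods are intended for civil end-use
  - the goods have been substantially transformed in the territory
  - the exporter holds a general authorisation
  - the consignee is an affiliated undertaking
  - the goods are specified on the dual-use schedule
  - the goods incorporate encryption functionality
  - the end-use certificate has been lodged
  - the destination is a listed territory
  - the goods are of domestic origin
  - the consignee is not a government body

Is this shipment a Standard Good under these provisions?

paragraph 7 — Excluded Export: [the consignee is an affiliated undertaking? yes] AND [the goods have been substantially transformed in the territory? yes] → satisfied.
paragraph 10 — Tier II Transfer: [Excluded Export (paragraph 7)? yes] AND [the goods incorporate encryption functionality? yes] → satisfied.
paragraph 8 — Class-R Export: the consignee is a government body? no; the destination is a listed territory? yes; the goods have been substantially transformed in the territory? yes — 2 of 3 hold (need ≥2) → satisfied.
paragraph 2 — Tier V Article: [the end-use certificate has been lodged? yes] AND [Class-R Export (paragraph 8)? yes] AND [the consignee is a government body? no] → not satisfied.
paragraph 13 — Standard Good: not a Tier II Transfer (paragraph 10)? no; not a Tier V Article (paragraph 2)? yes; the goods incorporate encryption functionality? yes — 2 of 3 hold (need ≥2) → satisfied.

Yes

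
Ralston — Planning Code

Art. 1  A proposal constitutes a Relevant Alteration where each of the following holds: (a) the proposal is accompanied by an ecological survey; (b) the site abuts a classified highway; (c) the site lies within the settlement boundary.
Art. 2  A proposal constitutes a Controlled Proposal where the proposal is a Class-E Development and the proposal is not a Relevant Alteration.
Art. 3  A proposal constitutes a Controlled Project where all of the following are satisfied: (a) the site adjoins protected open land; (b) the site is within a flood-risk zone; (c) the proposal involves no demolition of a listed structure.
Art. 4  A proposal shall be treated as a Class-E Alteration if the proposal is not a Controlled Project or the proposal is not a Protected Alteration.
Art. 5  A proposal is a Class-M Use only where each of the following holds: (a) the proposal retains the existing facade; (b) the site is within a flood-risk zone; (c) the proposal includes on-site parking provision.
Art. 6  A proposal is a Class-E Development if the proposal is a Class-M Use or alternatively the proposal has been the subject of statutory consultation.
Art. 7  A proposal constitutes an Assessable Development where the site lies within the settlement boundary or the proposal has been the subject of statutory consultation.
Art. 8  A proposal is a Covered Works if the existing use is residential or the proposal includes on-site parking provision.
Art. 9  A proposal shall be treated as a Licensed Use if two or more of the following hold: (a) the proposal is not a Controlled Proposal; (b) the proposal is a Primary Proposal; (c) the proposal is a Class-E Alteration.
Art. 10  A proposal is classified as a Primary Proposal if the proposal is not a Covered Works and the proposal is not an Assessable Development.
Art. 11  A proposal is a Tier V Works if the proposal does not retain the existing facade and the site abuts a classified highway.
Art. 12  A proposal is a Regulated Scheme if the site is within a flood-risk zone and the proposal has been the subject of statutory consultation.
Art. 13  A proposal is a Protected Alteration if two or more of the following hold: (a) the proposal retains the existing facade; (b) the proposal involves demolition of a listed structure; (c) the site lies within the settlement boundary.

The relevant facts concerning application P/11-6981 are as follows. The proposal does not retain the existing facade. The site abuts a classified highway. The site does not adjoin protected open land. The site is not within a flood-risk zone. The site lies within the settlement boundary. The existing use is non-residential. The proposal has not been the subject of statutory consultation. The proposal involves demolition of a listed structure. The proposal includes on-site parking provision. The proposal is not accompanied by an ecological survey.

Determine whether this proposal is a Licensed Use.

article 5 — Class-M Use: [the proposal retains the existing facade? no] AND [the site is within a flood-risk zone? no] AND [the proposal includes on-site parking provision? yes] → not satisfied.
article 6 — Class-E Development: [Class-M Use (article 5)? no] OR [the proposal has been the subject of statutory consultation? no] → not satisfied.
article 1 — Relevant Alteration: [the proposal is accompanied by an ecological survey? no] AND [the site abuts a classified highway? yes] AND [the site lies within the settlement boundary? yes] → not satisfied.
article 2 — Controlled Proposal: [Class-E Development (article 6)? no] AND [not a Relevant Alteration (article 1)? yes] → not satisfied.
article 8 — Covered Works: [the existing use is residential? no] OR [the proposal includes on-site parking provision? yes] → satisfied.
article 7 — Assessable Development: [the site lies within the settlement boundary? yes] OR [the proposal has been the subject of statutory consultation? no] → satisfied.
article 10 — Primary Proposal: [not a Covered Works (article 8)? no] AND [not an Assessable Development (article 7)? no] → not satisfied.
article 3 — Controlled Project: [the site adjoins protected open land? no] AND [the site is within a flood-risk zone? no] AND [the proposal involves no demolition of a listed structure? no] → not satisfied.
article 13 — Protected Alteration: the proposal retains the existing facade? no; the proposal involves demolition of a listed structure? yes; the site lies within the settlement boundary? yes — 2 of 3 hold (need ≥2) → satisfied.
article 4 — Class-E Alteration: [not a Controlled Project (article 3)? yes] OR [not a Protected Alteration (article 13)? no] → satisfied.
article 9 — Licensed Use: not a Controlled Proposal (article 2)? yes; Primary Proposal (article 10)? no; Class-E Alteration (article 4)? yes — 2 of 3 hold (need ≥2) → satisfied.

Yes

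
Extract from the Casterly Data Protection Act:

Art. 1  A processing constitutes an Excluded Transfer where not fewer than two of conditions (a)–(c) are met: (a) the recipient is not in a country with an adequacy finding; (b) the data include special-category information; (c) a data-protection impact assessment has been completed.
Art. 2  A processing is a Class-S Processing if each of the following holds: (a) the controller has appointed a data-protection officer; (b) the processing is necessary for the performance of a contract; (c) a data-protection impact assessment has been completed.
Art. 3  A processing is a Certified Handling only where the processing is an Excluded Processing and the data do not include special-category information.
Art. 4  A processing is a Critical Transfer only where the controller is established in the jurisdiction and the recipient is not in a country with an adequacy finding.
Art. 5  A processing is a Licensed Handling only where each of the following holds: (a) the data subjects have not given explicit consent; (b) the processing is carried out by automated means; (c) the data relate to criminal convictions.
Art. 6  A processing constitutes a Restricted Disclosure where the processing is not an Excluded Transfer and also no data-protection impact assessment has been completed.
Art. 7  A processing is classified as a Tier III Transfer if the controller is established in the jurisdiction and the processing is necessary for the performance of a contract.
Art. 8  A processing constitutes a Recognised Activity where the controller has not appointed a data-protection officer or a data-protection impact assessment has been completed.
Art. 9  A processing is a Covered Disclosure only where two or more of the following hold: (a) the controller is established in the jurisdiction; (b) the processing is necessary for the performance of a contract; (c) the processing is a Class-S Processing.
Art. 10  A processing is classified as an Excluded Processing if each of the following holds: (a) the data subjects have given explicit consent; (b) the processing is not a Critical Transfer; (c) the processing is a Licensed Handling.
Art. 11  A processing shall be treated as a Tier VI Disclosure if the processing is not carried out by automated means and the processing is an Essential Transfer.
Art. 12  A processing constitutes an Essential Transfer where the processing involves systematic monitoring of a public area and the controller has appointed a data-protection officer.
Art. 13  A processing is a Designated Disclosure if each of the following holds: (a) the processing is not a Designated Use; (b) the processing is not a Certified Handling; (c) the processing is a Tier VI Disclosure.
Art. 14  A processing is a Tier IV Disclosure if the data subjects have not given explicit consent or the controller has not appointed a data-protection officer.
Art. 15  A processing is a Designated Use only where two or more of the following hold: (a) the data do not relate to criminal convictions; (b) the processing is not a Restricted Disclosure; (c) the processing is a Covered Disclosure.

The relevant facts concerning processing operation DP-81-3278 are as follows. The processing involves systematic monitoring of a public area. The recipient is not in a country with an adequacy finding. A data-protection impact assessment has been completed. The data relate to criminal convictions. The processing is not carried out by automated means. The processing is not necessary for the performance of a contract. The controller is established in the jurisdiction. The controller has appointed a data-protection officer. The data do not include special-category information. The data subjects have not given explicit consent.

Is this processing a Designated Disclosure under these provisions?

article 1 — Excluded Transfer: the recipient is not in a country with an adequacy finding? yes; the data include special-category information? no; a data-protection impact assessment has been completed? yes — 2 of 3 hold (need ≥2) → satisfied.
article 6 — Restricted Disclosure: [not an Excluded Transfer (article 1)? no] AND [no data-protection impact assessment has been completed? no] → not satisfied.
article 2 — Class-S Processing: [the controller has appointed a data-protection officer? yes] AND [the processing is necessary for the performance of a contract? no] AND [a data-protection impact assessment has been completed? yes] → not satisfied.
article 9 — Covered Disclosure: the controller is established in the jurisdiction? yes; the processing is necessary for the performance of a contract? no; Class-S Processing (article 2)? no — 1 of 3 hold (need ≥2) → not satisfied.
article 15 — Designated Use: the data do not relate to criminal convictions? no; not a Restricted Disclosure (article 6)? yes; Covered Disclosure (article 9)? no — 1 of 3 hold (need ≥2) → not satisfied.
article 4 — Critical Transfer: [the controller is established in the jurisdiction? yes] AND [the recipient is not in a country with an adequacy finding? yes] → satisfied.
article 5 — Licensed Handling: [the data subjects have not given explicit consent? yes] AND [the processing is carried out by automated means? no] AND [the data relate to criminal convictions? yes] → not satisfied.
article 10 — Excluded Processing: [the data subjects have given explicit consent? no] AND [not a Critical Transfer (article 4)? no] AND [Licensed Handling (article 5)? no] → not satisfied.
article 3 — Certified Handling: [Excluded Processing (article 10)? no] AND [the data do not include special-category information? yes] → not satisfied.
article 12 — Essential Transfer: [the processing involves systematic monitoring of a public area? yes] AND [the controller has appointed a data-protection officer? yes] → satisfied.
article 11 — Tier VI Disclosure: [the processing is not carried out by automated means? yes] AND [Essential Transfer (article 12)? yes] → satisfied.
article 13 — Designated Disclosure: [not a Designated Use (article 15)? yes] AND [not a Certified Handling (article 3)? yes] AND [Tier VI Disclosure (article 11)? yes] → satisfied.

Yes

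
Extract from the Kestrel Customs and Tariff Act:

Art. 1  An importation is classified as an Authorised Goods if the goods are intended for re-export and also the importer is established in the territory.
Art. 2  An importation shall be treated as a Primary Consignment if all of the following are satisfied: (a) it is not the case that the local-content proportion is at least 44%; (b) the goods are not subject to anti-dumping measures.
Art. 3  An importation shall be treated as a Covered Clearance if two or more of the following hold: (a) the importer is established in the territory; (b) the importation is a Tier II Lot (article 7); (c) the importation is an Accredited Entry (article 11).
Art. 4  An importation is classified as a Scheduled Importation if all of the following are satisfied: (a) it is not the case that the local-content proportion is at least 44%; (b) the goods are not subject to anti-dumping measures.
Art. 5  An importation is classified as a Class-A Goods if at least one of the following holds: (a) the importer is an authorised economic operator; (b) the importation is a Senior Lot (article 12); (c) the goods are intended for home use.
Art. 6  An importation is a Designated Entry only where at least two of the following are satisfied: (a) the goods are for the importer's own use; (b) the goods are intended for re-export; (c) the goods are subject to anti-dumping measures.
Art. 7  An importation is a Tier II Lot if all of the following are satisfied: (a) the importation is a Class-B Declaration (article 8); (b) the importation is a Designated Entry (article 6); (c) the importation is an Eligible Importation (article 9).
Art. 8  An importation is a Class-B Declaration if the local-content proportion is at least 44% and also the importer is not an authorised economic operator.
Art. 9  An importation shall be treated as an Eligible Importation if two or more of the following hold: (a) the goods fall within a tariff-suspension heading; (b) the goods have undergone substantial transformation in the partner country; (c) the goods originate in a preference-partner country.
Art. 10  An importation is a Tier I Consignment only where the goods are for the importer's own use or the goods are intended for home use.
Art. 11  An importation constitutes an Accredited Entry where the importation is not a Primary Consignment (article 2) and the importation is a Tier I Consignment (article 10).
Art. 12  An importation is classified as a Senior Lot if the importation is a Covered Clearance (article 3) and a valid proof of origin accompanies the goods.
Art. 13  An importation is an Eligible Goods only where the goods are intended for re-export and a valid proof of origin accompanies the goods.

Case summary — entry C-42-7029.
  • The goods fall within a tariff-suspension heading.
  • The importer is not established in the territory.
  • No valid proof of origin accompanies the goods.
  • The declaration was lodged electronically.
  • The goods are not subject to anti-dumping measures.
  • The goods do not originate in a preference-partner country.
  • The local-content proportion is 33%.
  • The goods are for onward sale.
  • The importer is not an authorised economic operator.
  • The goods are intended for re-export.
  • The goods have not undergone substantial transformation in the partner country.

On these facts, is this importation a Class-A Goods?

article 8 — Class-B Declaration: [local-content proportion: 33% ≥ 44%? no] AND [the importer is not an authorised economic operator? yes] → not satisfied.
article 6 — Designated Entry: the goods are for the importer's own use? no; the goods are intended for re-export? yes; the goods are subject to anti-dumping measures? no — 1 of 3 hold (need ≥2) → not satisfied.
article 9 — Eligible Importation: the goods fall within a tariff-suspension heading? yes; the goods have undergone substantial transformation in the partner country? no; the goods originate in a preference-partner country? no — 1 of 3 hold (need ≥2) → not satisfied.
article 7 — Tier II Lot: [Class-B Declaration (article 8)? no] AND [Designated Entry (article 6)? no] AND [Eligible Importation (article 9)? no] → not satisfied.
article 2 — Primary Consignment: [local-content proportion: 33% ≥ 44%? no, so negated condition yes] AND [the goods are not subject to anti-dumping measures? yes] → satisfied.
article 10 — Tier I Consignment: [the goods are for the importer's own use? no] OR [the goods are intended for home use? no] → not satisfied.
article 11 — Accredited Entry: [not a Primary Consignment (article 2)? no] AND [Tier I Consignment (article 10)? no] → not satisfied.
article 3 — Covered Clearance: the importer is established in the territory? no; Tier II Lot (article 7)? no; Accredited Entry (article 11)? no — 0 of 3 hold (need ≥2) → not satisfied.
article 12 — Senior Lot: [Covered Clearance (article 3)? no] AND [a valid proof of origin accompanies the goods? no] → not satisfied.
article 5 — Class-A Goods: [the importer is an authorised economic operator? no] OR [Senior Lot (article 12)? no] OR [the goods are intended for home use? no] → not satisfied.

No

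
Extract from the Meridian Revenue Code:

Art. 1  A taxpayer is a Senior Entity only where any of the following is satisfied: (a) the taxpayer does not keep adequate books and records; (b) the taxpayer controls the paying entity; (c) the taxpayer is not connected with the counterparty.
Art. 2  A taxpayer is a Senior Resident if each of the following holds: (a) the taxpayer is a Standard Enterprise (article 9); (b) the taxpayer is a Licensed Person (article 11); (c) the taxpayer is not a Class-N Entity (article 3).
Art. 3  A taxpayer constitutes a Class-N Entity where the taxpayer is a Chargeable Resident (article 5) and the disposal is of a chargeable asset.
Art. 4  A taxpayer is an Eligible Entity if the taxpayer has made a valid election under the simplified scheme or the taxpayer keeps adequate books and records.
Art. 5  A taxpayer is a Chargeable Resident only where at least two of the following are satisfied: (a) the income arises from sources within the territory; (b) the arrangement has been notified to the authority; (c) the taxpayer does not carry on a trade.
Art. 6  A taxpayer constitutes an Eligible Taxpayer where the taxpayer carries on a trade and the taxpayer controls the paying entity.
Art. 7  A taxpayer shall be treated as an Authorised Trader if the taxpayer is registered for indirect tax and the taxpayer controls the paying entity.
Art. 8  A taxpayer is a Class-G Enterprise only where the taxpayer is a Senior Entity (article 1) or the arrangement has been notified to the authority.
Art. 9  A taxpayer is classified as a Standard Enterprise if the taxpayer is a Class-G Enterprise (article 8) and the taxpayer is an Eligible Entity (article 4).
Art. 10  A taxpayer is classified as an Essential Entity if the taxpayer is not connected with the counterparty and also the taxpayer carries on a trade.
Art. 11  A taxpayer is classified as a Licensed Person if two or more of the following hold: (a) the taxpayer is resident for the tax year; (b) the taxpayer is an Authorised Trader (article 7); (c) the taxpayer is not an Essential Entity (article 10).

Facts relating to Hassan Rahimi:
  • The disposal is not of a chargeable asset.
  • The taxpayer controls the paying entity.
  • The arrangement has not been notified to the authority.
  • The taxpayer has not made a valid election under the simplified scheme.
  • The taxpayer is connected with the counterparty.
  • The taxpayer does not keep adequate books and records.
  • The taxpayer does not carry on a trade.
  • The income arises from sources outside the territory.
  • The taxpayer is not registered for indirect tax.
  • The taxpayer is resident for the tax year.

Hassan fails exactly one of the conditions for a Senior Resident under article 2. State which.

Standard Enterprise

article 1 — Senior Entity: [the taxpayer does not keep adequate books and records? yes] OR [the taxpayer controls the paying entity? yes] OR [the taxpayer is not connected with the counterparty? no] → satisfied.
article 8 — Class-G Enterprise: [Senior Entity (article 1)? yes] OR [the arrangement has been notified to the authority? no] → satisfied.
article 4 — Eligible Entity: [the taxpayer has made a valid election under the simplified scheme? no] OR [the taxpayer keeps adequate books and records? no] → not satisfied.
article 9 — Standard Enterprise: [Class-G Enterprise (article 8)? yes] AND [Eligible Entity (article 4)? no] → not satisfied.
article 7 — Authorised Trader: [the taxpayer is registered for indirect tax? no] AND [the taxpayer controls the paying entity? yes] → not satisfied.
article 10 — Essential Entity: [the taxpayer is not connected with the counterparty? no] AND [the taxpayer carries on a trade? no] → not satisfied.
article 11 — Licensed Person: the taxpayer is resident for the tax year? yes; Authorised Trader (article 7)? no; not an Essential Entity (article 10)? yes — 2 of 3 hold (need ≥2) → satisfied.
article 5 — Chargeable Resident: the income arises from sources within the territory? no; the arrangement has been notified to the authority? no; the taxpayer does not carry on a trade? yes — 1 of 3 hold (need ≥2) → not satisfied.
article 3 — Class-N Entity: [Chargeable Resident (article 5)? no] AND [the disposal is of a chargeable asset? no] → not satisfied.
article 2 — Senior Resident: [Standard Enterprise (article 9)? no] AND [Licensed Person (article 11)? yes] AND [not a Class-N Entity (article 3)? yes] → not satisfied.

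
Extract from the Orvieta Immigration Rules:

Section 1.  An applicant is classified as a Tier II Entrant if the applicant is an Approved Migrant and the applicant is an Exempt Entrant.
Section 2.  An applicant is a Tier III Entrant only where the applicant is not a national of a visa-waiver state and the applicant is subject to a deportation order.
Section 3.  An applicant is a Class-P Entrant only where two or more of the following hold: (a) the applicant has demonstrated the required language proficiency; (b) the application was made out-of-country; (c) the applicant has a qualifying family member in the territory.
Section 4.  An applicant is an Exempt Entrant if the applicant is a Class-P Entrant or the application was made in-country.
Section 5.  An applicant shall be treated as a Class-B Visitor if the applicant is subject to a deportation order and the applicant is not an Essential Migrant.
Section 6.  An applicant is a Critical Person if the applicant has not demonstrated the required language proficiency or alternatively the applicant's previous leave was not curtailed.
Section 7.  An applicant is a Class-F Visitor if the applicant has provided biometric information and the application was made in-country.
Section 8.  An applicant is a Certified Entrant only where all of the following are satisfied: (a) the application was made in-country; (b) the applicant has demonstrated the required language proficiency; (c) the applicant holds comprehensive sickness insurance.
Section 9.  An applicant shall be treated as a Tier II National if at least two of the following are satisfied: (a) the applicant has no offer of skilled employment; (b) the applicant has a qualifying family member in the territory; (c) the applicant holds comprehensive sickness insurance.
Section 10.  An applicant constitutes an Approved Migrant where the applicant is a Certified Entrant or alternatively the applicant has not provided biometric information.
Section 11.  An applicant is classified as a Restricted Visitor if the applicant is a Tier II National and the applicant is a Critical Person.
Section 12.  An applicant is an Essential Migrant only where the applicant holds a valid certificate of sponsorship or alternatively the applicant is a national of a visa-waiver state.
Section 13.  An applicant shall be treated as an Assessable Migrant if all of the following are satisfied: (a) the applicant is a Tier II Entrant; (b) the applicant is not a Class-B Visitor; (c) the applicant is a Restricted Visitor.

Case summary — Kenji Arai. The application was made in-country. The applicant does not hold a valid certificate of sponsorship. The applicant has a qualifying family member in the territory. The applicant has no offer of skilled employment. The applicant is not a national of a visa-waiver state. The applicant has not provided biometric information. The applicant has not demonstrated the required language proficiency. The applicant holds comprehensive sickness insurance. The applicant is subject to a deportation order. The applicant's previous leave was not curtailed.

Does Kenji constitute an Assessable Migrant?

Under section 8: the application was made in-country? yes; and the applicant has demonstrated the required language proficiency? no; and the applicant holds comprehensive sickness insurance? yes. So the applicant is not a Certified Entrant.
Under section 10: Certified Entrant (section 8)? no; or the applicant has not provided biometric information? yes. So the applicant is an Approved Migrant.
Under section 3: the applicant has demonstrated the required language proficiency? no; the application was made out-of-country? no; the applicant has a qualifying family member in the territory? yes — 1 of 3 hold (need ≥2) → not satisfied.
Under section 4: Class-P Entrant (section 3)? no; or the application was made in-country? yes. So the applicant is an Exempt Entrant.
Under section 1: Approved Migrant (section 10)? yes; and Exempt Entrant (section 4)? yes. So the applicant is a Tier II Entrant.
Under section 12: the applicant holds a valid certificate of sponsorship? no; or the applicant is a national of a visa-waiver state? no. So the applicant is not an Essential Migrant.
Under section 5: the applicant is subject to a deportation order? yes; and not an Essential Migrant (section 12)? yes. So the applicant is a Class-B Visitor.
Under section 9: the applicant has no offer of skilled employment? yes; the applicant has a qualifying family member in the territory? yes; the applicant holds comprehensive sickness insurance? yes — 3 of 3 hold (need ≥2) → satisfied.
Under section 6: the applicant has not demonstrated the required language proficiency? yes; or the applicant's previous leave was not curtailed? yes. So the applicant is a Critical Person.
Under section 11: Tier II National (section 9)? yes; and Critical Person (section 6)? yes. So the applicant is a Restricted Visitor.
Under section 13: Tier II Entrant (section 1)? yes; and not a Class-B Visitor (section 5)? no; and Restricted Visitor (section 11)? yes. So the applicant is not an Assessable Migrant.

No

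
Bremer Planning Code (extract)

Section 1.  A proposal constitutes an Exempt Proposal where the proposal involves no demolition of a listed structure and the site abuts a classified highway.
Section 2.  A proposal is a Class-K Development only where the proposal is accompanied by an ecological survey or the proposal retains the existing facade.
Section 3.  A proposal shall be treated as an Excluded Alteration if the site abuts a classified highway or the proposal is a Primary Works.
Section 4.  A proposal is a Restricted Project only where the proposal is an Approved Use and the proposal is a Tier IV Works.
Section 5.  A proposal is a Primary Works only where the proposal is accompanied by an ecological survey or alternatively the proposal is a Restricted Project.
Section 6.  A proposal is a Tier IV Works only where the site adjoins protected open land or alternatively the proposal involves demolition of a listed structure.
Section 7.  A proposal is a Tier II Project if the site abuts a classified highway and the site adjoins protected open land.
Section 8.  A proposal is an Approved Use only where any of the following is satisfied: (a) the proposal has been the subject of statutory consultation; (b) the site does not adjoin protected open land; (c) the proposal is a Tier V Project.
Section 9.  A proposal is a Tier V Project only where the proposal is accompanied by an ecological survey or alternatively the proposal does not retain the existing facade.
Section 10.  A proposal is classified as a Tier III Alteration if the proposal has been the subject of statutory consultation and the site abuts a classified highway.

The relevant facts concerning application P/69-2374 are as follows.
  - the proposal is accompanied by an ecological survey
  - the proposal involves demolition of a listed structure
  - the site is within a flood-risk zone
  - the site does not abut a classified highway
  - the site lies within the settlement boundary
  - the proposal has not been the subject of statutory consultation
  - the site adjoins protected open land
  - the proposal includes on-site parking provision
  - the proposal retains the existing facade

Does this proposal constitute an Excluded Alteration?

Under section 9: the proposal is accompanied by an ecological survey? yes; or the proposal does not retain the existing facade? no. So the proposal is a Tier V Project.
Under section 8: the proposal has been the subject of statutory consultation? no; or the site does not adjoin protected open land? no; or Tier V Project (section 9)? yes. So the proposal is an Approved Use.
Under section 6: the site adjoins protected open land? yes; or the proposal involves demolition of a listed structure? yes. So the proposal is a Tier IV Works.
Under section 4: Approved Use (section 8)? yes; and Tier IV Works (section 6)? yes. So the proposal is a Restricted Project.
Under section 5: the proposal is accompanied by an ecological survey? yes; or Restricted Project (section 4)? yes. So the proposal is a Primary Works.
Under section 3: the site abuts a classified highway? no; or Primary Works (section 5)? yes. So the proposal is an Excluded Alteration.

Yes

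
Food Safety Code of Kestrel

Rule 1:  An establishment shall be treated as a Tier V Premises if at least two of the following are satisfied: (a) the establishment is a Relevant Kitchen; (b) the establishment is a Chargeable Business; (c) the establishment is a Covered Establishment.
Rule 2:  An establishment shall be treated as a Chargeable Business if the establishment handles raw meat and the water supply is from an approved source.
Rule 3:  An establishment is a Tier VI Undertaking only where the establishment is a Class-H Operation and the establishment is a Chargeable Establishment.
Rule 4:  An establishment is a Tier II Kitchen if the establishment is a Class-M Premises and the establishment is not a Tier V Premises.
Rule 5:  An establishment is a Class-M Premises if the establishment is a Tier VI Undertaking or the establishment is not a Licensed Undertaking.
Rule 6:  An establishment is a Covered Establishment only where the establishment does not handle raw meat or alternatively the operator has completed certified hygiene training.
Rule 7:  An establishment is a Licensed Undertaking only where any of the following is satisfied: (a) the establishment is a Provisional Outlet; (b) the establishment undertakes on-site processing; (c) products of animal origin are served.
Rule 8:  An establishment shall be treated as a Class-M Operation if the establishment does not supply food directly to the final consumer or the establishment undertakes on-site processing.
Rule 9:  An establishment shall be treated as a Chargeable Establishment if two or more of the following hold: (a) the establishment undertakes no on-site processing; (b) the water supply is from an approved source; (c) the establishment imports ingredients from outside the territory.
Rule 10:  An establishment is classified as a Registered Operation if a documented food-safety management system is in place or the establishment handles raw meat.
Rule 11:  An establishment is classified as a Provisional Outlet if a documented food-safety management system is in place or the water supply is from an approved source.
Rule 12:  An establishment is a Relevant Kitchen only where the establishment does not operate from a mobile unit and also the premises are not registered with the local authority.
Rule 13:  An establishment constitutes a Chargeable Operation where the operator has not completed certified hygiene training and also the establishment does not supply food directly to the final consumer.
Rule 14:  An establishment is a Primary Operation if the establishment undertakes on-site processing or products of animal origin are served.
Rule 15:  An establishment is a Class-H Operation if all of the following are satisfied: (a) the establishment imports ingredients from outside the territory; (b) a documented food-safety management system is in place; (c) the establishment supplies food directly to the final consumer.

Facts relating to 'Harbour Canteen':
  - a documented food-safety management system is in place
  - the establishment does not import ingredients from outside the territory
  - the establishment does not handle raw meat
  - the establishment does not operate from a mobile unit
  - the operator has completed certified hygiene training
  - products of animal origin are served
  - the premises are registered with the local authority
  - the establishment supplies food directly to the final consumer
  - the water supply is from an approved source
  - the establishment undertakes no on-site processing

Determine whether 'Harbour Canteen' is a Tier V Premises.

No

rule 12 — Relevant Kitchen: [the establishment does not operate from a mobile unit? yes] AND [the premises are not registered with the local authority? no] → not satisfied.
rule 2 — Chargeable Business: [the establishment handles raw meat? no] AND [the water supply is from an approved source? yes] → not satisfied.
rule 6 — Covered Establishment: [the establishment does not handle raw meat? yes] OR [the operator has completed certified hygiene training? yes] → satisfied.
rule 1 — Tier V Premises: Relevant Kitchen (rule 12)? no; Chargeable Business (rule 2)? no; Covered Establishment (rule 6)? yes — 1 of 3 hold (need ≥2) → not satisfied.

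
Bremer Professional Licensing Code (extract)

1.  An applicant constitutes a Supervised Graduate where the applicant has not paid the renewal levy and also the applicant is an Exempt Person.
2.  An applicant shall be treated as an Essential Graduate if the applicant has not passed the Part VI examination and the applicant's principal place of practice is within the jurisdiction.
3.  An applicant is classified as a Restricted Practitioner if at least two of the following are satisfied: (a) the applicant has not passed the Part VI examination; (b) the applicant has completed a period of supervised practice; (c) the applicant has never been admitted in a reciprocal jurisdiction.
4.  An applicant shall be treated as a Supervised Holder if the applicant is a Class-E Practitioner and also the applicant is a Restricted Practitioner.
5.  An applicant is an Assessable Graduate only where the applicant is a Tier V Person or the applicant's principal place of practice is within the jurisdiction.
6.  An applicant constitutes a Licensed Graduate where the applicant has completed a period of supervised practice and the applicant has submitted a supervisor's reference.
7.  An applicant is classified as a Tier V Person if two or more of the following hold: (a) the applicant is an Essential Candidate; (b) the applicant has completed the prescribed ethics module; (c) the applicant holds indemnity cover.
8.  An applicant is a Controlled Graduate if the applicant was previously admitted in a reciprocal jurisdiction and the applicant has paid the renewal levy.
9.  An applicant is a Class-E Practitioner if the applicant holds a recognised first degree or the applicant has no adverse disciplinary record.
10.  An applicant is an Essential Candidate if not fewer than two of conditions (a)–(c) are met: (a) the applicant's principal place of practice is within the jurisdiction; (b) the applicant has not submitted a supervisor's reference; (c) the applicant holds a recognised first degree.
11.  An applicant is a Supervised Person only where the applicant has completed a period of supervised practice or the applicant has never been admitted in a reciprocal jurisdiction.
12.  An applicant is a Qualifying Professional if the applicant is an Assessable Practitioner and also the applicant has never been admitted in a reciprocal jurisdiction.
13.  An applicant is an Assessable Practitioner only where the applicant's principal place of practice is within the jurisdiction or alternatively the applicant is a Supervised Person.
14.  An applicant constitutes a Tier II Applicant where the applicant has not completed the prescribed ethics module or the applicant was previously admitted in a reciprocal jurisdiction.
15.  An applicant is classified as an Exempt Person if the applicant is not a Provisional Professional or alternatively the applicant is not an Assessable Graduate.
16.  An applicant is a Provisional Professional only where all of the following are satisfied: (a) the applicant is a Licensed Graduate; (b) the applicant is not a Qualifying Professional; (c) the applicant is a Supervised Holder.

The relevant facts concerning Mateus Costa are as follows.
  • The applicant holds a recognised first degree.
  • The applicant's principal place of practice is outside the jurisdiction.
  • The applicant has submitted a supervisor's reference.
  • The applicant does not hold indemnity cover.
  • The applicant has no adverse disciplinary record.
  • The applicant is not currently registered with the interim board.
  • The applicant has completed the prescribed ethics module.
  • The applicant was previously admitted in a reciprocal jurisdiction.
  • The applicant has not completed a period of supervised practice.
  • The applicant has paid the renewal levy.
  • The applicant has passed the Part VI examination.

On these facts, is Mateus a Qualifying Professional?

No

Under paragraph 11: the applicant has completed a period of supervised practice? no; or the applicant has never been admitted in a reciprocal jurisdiction? no. So the applicant is not a Supervised Person.
Under paragraph 13: the applicant's principal place of practice is within the jurisdiction? no; or Supervised Person (paragraph 11)? no. So the applicant is not an Assessable Practitioner.
Under paragraph 12: Assessable Practitioner (paragraph 13)? no; and the applicant has never been admitted in a reciprocal jurisdiction? no. So the applicant is not a Qualifying Professional.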